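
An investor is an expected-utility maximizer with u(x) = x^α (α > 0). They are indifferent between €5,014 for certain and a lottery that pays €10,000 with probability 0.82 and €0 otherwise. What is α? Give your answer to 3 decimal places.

EU(lottery) = 0.82·10000^α + 0.18·0 = 0.82·10000^α.
Equating: 5014^α = 0.82·10000^α, i.e. 0.5014^α = 0.82.
α = ln(0.82) / ln(5014/10000) = -0.198451/-0.690351 ≈ 0.287.

α ≈ 0.287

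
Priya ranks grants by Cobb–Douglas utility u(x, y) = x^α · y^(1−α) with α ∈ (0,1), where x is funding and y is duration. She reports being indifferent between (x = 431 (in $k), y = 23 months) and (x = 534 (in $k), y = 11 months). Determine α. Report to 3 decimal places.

α ≈ 0.775

Indifference: 431^α · 23^(1−α) = 534^α · 11^(1−α).
Taking logs: α·ln 431 + (1−α)·ln 23 = α·ln 534 + (1−α)·ln 11, i.e. α·-0.214288 = (1−α)·-0.737599.
With A = -0.214288 and B = -0.737599: α·A = (1−α)·B, so α = B/(A+B) = -0.737599/-0.951887 ≈ 0.775.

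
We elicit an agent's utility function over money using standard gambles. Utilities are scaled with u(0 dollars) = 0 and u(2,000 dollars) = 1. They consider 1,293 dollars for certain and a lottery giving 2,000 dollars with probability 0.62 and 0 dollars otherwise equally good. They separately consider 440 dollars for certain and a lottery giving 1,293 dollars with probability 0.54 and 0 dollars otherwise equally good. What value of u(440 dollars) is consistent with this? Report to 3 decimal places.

0.335

First, u(1,293 dollars) = 0.62·u(2,000 dollars) + 0.38·u(0 dollars) = 0.62.
Then u(440 dollars) = 0.54·u(1,293 dollars) + 0.46·u(0 dollars) = 0.54·0.62 + 0.46·0.00 = 0.3348.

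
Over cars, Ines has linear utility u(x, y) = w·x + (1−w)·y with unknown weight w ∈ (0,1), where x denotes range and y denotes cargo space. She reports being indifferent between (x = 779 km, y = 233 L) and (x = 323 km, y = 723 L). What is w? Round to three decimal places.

Equating utilities: w·779 + (1−w)·233 = w·323 + (1−w)·723.
w·(779−323) = (1−w)·(723−233), i.e. w·456 = (1−w)·490.
Hence w = 490/(456+490) = 490/946 = 0.518.

w = 0.518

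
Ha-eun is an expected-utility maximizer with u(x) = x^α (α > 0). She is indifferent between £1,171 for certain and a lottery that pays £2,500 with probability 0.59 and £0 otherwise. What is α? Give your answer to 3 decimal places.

The lottery's expected utility is 0.59·u(2500) + 0.41·u(0) = 0.59·2500^α (since u(0) = 0 for α > 0).
Setting u(1171) equal to that: 1171^α = 0.59·2500^α ⇒ (1171/2500)^α = 0.59.
α = ln(0.59) / ln(1171/2500) = -0.527633/-0.758433 ≈ 0.696.

α ≈ 0.696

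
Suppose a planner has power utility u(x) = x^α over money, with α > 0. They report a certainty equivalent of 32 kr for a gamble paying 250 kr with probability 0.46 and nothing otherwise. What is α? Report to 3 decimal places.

α ≈ 0.378

The lottery's expected utility is 0.46·u(250) + 0.54·u(0) = 0.46·250^α (since u(0) = 0 for α > 0).
Indifference: 32^α = 0.46·250^α, so (32/250)^α = 0.46.
Taking logs: α·ln(32/250) = ln(0.46), so α = -0.776529 / -2.055725 ≈ 0.378.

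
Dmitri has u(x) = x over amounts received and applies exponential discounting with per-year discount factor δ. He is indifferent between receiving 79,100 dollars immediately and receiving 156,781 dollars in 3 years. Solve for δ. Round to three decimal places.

Indifference means u(79100) = δ^3 · u(156781), so δ^3 = u(79100)/u(156781).
With u(x) = x: δ^3 = 79100/156781 = 0.50453.
Hence δ = (0.50453)^(1/3) = 0.79609.

δ ≈ 0.796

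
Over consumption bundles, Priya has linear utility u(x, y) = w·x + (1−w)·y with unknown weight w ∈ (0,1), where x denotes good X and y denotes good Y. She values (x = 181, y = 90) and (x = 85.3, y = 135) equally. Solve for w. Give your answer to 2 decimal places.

w = 0.32

Equating utilities: w·181 + (1−w)·90 = w·85.3 + (1−w)·135.
w·(181−85.3) = (1−w)·(135−90), i.e. w·95.7 = (1−w)·45.
The marginal rate of substitution is 45/95.7, so w = 45/(95.7+45) = 0.32.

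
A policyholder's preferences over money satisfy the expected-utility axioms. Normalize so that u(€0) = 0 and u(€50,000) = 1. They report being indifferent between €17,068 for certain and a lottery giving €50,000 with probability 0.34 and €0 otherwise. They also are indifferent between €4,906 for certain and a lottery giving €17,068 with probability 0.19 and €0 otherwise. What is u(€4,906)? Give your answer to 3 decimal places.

0.065

The first gamble pins u(€17,068): it must equal 0.34·1 + 0.66·0 = 0.34.
The second indifference gives u(€4,906) = 0.19·u(€17,068) + 0.81·u(€0) = 0.19·0.34 + 0.81·0.00 = 0.0646.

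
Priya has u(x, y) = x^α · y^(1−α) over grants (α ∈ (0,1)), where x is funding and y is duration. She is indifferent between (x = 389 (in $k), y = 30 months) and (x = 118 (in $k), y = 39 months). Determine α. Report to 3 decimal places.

The Cobb–Douglas utilities coincide, so 389^α·30^(1−α) = 118^α·39^(1−α).
(389/118)^α = (39/30)^(1−α); take logs: α·ln(389/118) = (1−α)·ln(39/30), i.e. α·1.192895 = (1−α)·0.262364.
Thus α·(1.455259) = 0.262364, so α = 0.262364/1.455259 ≈ 0.180.

α ≈ 0.180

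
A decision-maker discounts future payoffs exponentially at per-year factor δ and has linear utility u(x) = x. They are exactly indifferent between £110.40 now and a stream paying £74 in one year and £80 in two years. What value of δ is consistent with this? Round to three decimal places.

δ ≈ 0.800

Present value of the stream is 74·δ + 80·δ². Indifference gives 74δ + 80δ² = 110.40.
So 80δ² + 74δ − 110.40 = 0.
The positive root is δ = [−74 + √(74² + 4·80·110.40)] / (2·80) = (−74 + 202.000)/160 ≈ 0.800.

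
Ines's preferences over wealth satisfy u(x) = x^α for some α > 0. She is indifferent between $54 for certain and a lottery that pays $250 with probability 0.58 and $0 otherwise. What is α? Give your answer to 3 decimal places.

Since u(0) = 0, the lottery's EU is 0.58·250^α.
Indifference: 54^α = 0.58·250^α, so (54/250)^α = 0.58.
Taking logs: α·ln(54/250) = ln(0.58), so α = -0.544727 / -1.532477 ≈ 0.355.

α ≈ 0.355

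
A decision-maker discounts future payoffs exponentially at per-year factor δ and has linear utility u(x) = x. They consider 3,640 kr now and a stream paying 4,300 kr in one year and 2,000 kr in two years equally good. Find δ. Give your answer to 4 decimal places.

δ ≈ 0.6500

The stream is worth 4300δ + 2000δ² today, so 4300δ + 2000δ² = 3640.
So 2000δ² + 4300δ − 3640 = 0.
The positive root is δ = [−4300 + √(4300² + 4·2000·3640)] / (2·2000) = (−4300 + 6900.000)/4000 ≈ 0.6500.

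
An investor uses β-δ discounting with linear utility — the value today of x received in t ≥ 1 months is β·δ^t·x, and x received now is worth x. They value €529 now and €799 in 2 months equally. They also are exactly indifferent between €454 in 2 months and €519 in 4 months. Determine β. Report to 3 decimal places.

Both payoffs in the second observation are in the future, so β drops out: δ^2·454 = δ^4·519 ⇒ δ^2 = 454/519 = 0.87476, so δ = 0.93529.
The first indifference: 529 = β·δ^2·799, so β = 529/(δ^2·799) = 529/(0.87476·799) ≈ 0.757.

β ≈ 0.757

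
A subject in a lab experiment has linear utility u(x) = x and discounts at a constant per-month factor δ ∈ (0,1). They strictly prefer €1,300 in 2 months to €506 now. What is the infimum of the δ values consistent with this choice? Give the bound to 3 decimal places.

δ > 0.624

The preference means 506 < δ^2·1300.
So δ^2 > 506/1300 = 0.38923; taking the square root of both positive sides preserves the inequality.
δ > (506/1300)^(1/2) ≈ 0.624.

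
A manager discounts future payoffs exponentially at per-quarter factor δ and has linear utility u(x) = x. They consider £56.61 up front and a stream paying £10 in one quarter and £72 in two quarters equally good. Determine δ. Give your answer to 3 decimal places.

Present value of the stream is 10·δ + 72·δ². Indifference gives 10δ + 72δ² = 56.61.
Rearranged: 72δ² + 10δ − 56.61 = 0.
The positive root is δ = [−10 + √(10² + 4·72·56.61)] / (2·72) = (−10 + 128.077)/144 ≈ 0.820.

δ ≈ 0.820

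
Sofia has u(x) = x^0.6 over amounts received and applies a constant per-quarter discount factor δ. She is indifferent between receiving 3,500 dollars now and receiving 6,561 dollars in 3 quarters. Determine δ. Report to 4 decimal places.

Equating discounted utilities: u(3500) = δ^3·u(6561) ⇒ δ^3 = u(3500)/u(6561).
Since u(x) = x^0.6, δ^3 = (3500/6561)^0.6 = 0.53346^0.6 = 0.68590.
So δ = 0.68590^(1/3) ≈ 0.8819.

δ ≈ 0.8819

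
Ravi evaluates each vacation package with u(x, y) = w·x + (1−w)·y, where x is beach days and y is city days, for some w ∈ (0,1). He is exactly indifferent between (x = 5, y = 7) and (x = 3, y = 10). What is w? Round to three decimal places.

w = 0.600

Equating utilities: w·5 + (1−w)·7 = w·3 + (1−w)·10.
Collecting terms: w·2 = (1−w)·3.
So w/(1−w) = 3/2 = 1.5000, giving w = 3/(2+3) = 0.600.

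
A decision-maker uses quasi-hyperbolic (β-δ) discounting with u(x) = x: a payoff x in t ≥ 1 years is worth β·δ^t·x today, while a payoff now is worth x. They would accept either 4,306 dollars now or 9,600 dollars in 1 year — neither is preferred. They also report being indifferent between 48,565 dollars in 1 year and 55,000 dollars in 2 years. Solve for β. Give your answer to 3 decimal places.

β ≈ 0.508

From the later pair, β·δ^1·48565 = β·δ^2·55000; dividing through, δ = 48565/55000 = 0.88300.
Now use the now-vs-future pair: 4306 = β·δ·9600 gives β = 4306/(0.88300·9600) ≈ 0.508.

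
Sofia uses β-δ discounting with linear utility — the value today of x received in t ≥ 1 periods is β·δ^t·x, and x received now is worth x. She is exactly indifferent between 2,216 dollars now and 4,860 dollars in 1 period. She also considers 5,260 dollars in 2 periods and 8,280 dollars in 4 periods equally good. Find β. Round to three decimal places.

β ≈ 0.572

Both payoffs in the second observation are in the future, so β drops out: δ^2·5260 = δ^4·8280 ⇒ δ^2 = 5260/8280 = 0.63527, so δ = 0.79704.
The first indifference: 2216 = β·δ·4860, so β = 2216/(δ·4860) = 2216/(0.79704·4860) ≈ 0.572.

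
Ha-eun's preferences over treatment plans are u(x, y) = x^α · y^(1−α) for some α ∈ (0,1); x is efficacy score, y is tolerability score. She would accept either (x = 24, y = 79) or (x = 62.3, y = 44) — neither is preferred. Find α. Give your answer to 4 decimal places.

α ≈ 0.3802

Indifference: 24^α · 79^(1−α) = 62.3^α · 44^(1−α).
Taking logs: α·ln 24 + (1−α)·ln 79 = α·ln 62.3 + (1−α)·ln 44, i.e. α·-0.9539076 = (1−α)·-0.5852582.
Thus α·(-1.5391658) = -0.5852582, so α = -0.5852582/-1.5391658 ≈ 0.3802.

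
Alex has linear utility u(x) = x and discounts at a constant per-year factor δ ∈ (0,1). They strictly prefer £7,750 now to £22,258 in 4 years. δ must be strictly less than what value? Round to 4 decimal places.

Under u(x) = x this choice says 7750 > δ^4·22258.
So δ^4 < 7750/22258 = 0.34819; taking the 4th root of both positive sides preserves the inequality.
δ < 0.34819^(1/4) = 0.7682.

δ < 0.7682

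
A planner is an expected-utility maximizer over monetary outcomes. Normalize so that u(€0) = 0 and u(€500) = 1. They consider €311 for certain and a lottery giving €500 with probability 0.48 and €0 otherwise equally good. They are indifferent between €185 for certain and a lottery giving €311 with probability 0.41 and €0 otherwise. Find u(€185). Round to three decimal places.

The first gamble pins u(€311): it must equal 0.48·1 + 0.52·0 = 0.48.
Then u(€185) = 0.41·u(€311) + 0.59·u(€0) = 0.41·0.48 + 0.59·0.00 = 0.1968.

0.197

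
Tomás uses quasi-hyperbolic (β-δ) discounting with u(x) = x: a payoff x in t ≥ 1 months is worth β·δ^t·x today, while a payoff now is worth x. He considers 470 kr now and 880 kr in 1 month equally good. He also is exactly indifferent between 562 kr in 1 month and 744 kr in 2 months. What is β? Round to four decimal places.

Both payoffs in the second observation are in the future, so β drops out: δ^1·562 = δ^2·744 ⇒ δ = 562/744 = 0.75538.
Now use the now-vs-future pair: 470 = β·δ·880 gives β = 470/(0.75538·880) ≈ 0.7071.

β ≈ 0.7071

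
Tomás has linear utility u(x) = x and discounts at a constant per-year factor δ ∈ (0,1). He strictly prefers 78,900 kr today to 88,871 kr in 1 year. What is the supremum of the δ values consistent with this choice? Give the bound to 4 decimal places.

δ < 0.8878

Under u(x) = x this choice says 78900 > δ·88871.
So δ < 78900/88871 = 0.88780.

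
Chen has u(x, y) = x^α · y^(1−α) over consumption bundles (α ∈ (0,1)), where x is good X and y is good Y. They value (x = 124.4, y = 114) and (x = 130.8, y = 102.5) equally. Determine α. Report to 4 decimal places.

α ≈ 0.6794

Set the two utilities equal: 124.4^α·114^(1−α) = 130.8^α·102.5^(1−α).
Rearrange to (124.4/130.8)^α = (102.5/114)^(1−α) and take logs: α·-0.0501673 = (1−α)·-0.1063356.
So α/(1−α) = (-0.1063356)/(-0.0501673) = 2.1196198, and α = 2.1196198/3.1196198 ≈ 0.6794.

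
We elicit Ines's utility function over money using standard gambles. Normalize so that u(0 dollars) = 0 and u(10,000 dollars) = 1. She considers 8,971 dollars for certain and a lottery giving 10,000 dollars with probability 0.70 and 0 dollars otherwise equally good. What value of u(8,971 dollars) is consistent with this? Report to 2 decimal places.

0.70

The indifference gives u(8,971 dollars) = 0.70·u(10,000 dollars) + 0.30·u(0 dollars) = 0.70·1 + 0.30·0 = 0.70.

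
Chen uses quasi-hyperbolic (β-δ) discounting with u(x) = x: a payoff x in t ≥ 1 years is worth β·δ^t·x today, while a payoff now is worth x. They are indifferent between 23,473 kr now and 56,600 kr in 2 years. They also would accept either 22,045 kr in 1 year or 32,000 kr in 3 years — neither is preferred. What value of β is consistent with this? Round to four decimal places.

The second indifference involves only future payoffs, so β cancels: β·δ^1·22045 = β·δ^3·32000, giving δ^2 = 22045/32000 = 0.68891, so δ = 0.83000.
Substituting δ into 23473 = β·δ^2·56600: β = 23473/(38992.094) ≈ 0.6020.

β ≈ 0.6020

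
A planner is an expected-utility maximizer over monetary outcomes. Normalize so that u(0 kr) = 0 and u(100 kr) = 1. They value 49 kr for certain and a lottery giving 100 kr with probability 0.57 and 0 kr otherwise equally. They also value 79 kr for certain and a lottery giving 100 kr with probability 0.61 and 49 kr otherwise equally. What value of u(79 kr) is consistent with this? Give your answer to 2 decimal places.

0.83

The first gamble pins u(49 kr): it must equal 0.57·1 + 0.43·0 = 0.57.
The second indifference gives u(79 kr) = 0.61·u(100 kr) + 0.39·u(49 kr) = 0.61·1.00 + 0.39·0.57 = 0.8323.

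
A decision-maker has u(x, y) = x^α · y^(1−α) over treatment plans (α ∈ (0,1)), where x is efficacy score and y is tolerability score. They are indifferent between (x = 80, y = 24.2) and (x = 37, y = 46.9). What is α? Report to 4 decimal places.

α ≈ 0.4618

Set the two utilities equal: 80^α·24.2^(1−α) = 37^α·46.9^(1−α).
Rearrange to (80/37)^α = (46.9/24.2)^(1−α) and take logs: α·0.7711087 = (1−α)·0.6616650.
Thus α·(1.4327737) = 0.6616650, so α = 0.6616650/1.4327737 ≈ 0.4618.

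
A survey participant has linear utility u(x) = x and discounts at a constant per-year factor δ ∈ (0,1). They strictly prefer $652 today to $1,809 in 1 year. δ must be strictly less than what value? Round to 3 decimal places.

δ < 0.360

Comparing present values: 652 > δ·1809.
So δ < 652/1809 = 0.36042.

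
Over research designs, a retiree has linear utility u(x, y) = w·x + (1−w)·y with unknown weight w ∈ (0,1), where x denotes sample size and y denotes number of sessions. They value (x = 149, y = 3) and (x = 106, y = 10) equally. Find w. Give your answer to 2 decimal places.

w = 0.14

u(149,3) = u(106,10) means w·149 + (1−w)·3 = w·106 + (1−w)·10.
Collecting terms: w·43 = (1−w)·7.
Hence w = 7/(43+7) = 7/50 = 0.14.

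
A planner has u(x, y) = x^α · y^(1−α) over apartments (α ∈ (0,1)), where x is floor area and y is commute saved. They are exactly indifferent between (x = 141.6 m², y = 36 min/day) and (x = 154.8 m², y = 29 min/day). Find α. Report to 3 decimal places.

The Cobb–Douglas utilities coincide, so 141.6^α·36^(1−α) = 154.8^α·29^(1−α).
Taking logs: α·ln 141.6 + (1−α)·ln 36 = α·ln 154.8 + (1−α)·ln 29, i.e. α·-0.089128 = (1−α)·-0.216223.
Thus α·(-0.305351) = -0.216223, so α = -0.216223/-0.305351 ≈ 0.708.

α ≈ 0.708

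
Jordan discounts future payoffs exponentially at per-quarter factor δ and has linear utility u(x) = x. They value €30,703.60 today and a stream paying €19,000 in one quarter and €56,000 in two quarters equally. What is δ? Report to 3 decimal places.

Equating present values: 30703.60 = 19000δ + 56000δ².
So 56000δ² + 19000δ − 30703.60 = 0.
δ = (−19000 + √(19000² + 4·56000·30703.60)) / (2·56000) = (−19000 + √7238606400.00) / 112000 ≈ 0.590.

δ ≈ 0.590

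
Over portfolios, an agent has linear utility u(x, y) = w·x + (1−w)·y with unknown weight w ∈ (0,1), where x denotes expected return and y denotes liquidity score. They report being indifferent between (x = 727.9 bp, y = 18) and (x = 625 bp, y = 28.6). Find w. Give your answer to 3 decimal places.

w = 0.093

Equating utilities: w·727.9 + (1−w)·18 = w·625 + (1−w)·28.6.
Collecting terms: w·102.9 = (1−w)·10.6.
So w/(1−w) = 10.6/102.9 = 0.1030, giving w = 10.6/(102.9+10.6) = 0.093.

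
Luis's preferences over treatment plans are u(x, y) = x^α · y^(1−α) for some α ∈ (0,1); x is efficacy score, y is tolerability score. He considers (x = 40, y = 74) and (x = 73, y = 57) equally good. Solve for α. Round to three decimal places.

α ≈ 0.303

The Cobb–Douglas utilities coincide, so 40^α·74^(1−α) = 73^α·57^(1−α).
(40/73)^α = (57/74)^(1−α); take logs: α·ln(40/73) = (1−α)·ln(57/74), i.e. α·-0.601580 = (1−α)·-0.261014.
So α/(1−α) = (-0.261014)/(-0.601580) = 0.433881, and α = 0.433881/1.433881 ≈ 0.303.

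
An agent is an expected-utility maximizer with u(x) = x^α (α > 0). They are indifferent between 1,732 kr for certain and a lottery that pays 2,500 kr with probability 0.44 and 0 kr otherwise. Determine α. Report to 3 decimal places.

α ≈ 2.237

EU(lottery) = 0.44·2500^α + 0.56·0 = 0.44·2500^α.
Indifference: 1732^α = 0.44·2500^α, so (1732/2500)^α = 0.44.
Taking logs: α·ln(1732/2500) = ln(0.44), so α = -0.820981 / -0.367014 ≈ 2.237.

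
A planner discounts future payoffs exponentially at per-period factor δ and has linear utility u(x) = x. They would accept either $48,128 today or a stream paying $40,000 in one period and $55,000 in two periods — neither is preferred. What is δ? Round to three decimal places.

Present value of the stream is 40000·δ + 55000·δ². Indifference gives 40000δ + 55000δ² = 48128.
So 55000δ² + 40000δ − 48128 = 0.
δ = (−40000 + √(40000² + 4·55000·48128)) / (2·55000) = (−40000 + √12188160000.00) / 110000 ≈ 0.640.

δ ≈ 0.640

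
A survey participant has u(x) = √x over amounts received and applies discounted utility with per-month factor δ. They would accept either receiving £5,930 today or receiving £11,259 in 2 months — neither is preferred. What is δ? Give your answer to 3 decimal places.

δ ≈ 0.852

Indifference means u(5930) = δ^2 · u(11259), so δ^2 = u(5930)/u(11259).
Since u(x) = √x, δ^2 = √(5930/11259) = 0.72573.
Hence δ = (0.72573)^(1/2) = 0.85190.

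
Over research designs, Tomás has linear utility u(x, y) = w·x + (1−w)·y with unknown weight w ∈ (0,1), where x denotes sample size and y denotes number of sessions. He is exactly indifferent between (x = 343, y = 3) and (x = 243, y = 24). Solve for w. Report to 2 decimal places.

w = 0.17

u(343,3) = u(243,24) means w·343 + (1−w)·3 = w·243 + (1−w)·24.
Collecting terms: w·100 = (1−w)·21.
Hence w = 21/(100+21) = 21/121 = 0.17.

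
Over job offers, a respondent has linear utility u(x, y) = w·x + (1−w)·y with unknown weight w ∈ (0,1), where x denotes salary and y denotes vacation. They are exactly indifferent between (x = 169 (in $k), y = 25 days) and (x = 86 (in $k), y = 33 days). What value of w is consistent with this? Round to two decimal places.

Indifference: w·169 + (1−w)·25 = w·86 + (1−w)·33.
Rearranging, 83·w − 8·(1−w) = 0.
Hence w = 8/(83+8) = 8/91 = 0.09.

w = 0.09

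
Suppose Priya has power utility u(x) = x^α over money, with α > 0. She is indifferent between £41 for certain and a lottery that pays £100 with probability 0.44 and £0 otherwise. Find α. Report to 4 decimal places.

α ≈ 0.9208

Since u(0) = 0, the lottery's EU is 0.44·100^α.
Indifference: 41^α = 0.44·100^α, so (41/100)^α = 0.44.
α = ln(0.44) / ln(41/100) = -0.8209806/-0.8915981 ≈ 0.9208.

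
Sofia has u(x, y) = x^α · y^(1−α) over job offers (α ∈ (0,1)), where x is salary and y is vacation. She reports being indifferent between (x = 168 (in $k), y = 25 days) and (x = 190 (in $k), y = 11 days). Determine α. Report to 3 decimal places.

α ≈ 0.870

Set the two utilities equal: 168^α·25^(1−α) = 190^α·11^(1−α).
Rearrange to (168/190)^α = (11/25)^(1−α) and take logs: α·-0.123060 = (1−α)·-0.820981.
So α/(1−α) = (-0.820981)/(-0.123060) = 6.671388, and α = 6.671388/7.671388 ≈ 0.870.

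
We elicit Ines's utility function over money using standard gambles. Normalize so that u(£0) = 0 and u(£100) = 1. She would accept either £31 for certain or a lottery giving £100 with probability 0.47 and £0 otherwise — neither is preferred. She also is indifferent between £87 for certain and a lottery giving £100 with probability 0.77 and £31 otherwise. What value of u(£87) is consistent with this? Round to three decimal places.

The first gamble pins u(£31): it must equal 0.47·1 + 0.53·0 = 0.47.
Then u(£87) = 0.77·u(£100) + 0.23·u(£31) = 0.77·1.00 + 0.23·0.47 = 0.8781.

0.878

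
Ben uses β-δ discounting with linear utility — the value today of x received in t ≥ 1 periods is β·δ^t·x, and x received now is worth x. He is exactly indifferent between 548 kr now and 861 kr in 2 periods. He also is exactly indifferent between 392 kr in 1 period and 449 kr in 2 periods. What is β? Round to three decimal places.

β ≈ 0.835

From the later pair, β·δ^1·392 = β·δ^2·449; dividing through, δ = 392/449 = 0.87305.
Now use the now-vs-future pair: 548 = β·δ^2·861 gives β = 548/(0.76222·861) ≈ 0.835.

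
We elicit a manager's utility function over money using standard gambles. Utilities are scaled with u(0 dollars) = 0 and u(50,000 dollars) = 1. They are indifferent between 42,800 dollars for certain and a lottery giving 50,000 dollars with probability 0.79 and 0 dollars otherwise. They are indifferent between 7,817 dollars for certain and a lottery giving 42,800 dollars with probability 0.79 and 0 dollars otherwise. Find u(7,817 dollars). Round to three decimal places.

0.624

The first gamble pins u(42,800 dollars): it must equal 0.79·1 + 0.21·0 = 0.79.
Then u(7,817 dollars) = 0.79·u(42,800 dollars) + 0.21·u(0 dollars) = 0.79·0.79 + 0.21·0.00 = 0.6241.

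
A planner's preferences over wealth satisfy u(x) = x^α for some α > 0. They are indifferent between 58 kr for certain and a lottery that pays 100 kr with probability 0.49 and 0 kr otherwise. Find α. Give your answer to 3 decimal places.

α ≈ 1.310

EU(lottery) = 0.49·100^α + 0.51·0 = 0.49·100^α.
Equating: 58^α = 0.49·100^α, i.e. 0.5800^α = 0.49.
α = ln(0.49) / ln(58/100) = -0.713350/-0.544727 ≈ 1.310.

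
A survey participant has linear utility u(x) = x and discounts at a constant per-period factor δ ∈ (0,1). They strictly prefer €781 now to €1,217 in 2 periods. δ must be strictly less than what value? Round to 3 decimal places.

The preference means 781 > δ^2·1217.
Hence δ^2 < 781/1217 = 0.64174, and x ↦ x^(1/2) is increasing on (0,∞).
δ < (781/1217)^(1/2) ≈ 0.801.

δ < 0.801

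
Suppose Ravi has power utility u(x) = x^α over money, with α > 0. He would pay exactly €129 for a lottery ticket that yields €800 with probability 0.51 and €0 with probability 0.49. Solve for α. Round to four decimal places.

The lottery's expected utility is 0.51·u(800) + 0.49·u(0) = 0.51·800^α (since u(0) = 0 for α > 0).
Equating: 129^α = 0.51·800^α, i.e. 0.1613^α = 0.51.
α = ln(0.51) / ln(129/800) = -0.6733446/-1.8247993 ≈ 0.3690.

α ≈ 0.3690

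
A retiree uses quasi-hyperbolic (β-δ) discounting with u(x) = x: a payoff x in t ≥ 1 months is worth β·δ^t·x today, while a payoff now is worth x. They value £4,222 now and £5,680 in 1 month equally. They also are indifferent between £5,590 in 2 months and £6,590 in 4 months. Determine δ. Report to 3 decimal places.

δ ≈ 0.921

From the later pair, β·δ^2·5590 = β·δ^4·6590; dividing through, δ^2 = 5590/6590 = 0.84825, so δ = 0.92101.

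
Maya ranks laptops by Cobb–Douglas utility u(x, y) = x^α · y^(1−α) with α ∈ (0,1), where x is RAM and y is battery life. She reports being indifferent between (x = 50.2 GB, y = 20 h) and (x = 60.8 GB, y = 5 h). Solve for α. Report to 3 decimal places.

α ≈ 0.879

The Cobb–Douglas utilities coincide, so 50.2^α·20^(1−α) = 60.8^α·5^(1−α).
(50.2/60.8)^α = (5/20)^(1−α); take logs: α·ln(50.2/60.8) = (1−α)·ln(5/20), i.e. α·-0.191575 = (1−α)·-1.386294.
Thus α·(-1.577869) = -1.386294, so α = -1.386294/-1.577869 ≈ 0.879.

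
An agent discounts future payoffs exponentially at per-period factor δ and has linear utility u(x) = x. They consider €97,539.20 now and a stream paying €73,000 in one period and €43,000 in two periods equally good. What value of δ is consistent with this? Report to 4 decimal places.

δ ≈ 0.8800

Present value of the stream is 73000·δ + 43000·δ². Indifference gives 73000δ + 43000δ² = 97539.20.
So 43000δ² + 73000δ − 97539.20 = 0.
δ = (−73000 + √(73000² + 4·43000·97539.20)) / (2·43000) = (−73000 + √22105742400.00) / 86000 ≈ 0.8800.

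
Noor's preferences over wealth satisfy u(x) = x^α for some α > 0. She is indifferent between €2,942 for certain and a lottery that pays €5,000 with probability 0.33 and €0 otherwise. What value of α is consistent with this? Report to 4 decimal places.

The lottery's expected utility is 0.33·u(5000) + 0.67·u(0) = 0.33·5000^α (since u(0) = 0 for α > 0).
Equating: 2942^α = 0.33·5000^α, i.e. 0.5884^α = 0.33.
Taking logs: α·ln(2942/5000) = ln(0.33), so α = -1.1086626 / -0.5303483 ≈ 2.0904.

α ≈ 2.0904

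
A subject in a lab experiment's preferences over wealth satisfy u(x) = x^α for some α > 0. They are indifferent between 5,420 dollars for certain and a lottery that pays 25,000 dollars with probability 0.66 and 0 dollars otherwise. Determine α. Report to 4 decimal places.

Since u(0) = 0, the lottery's EU is 0.66·25000^α.
Equating: 5420^α = 0.66·25000^α, i.e. 0.2168^α = 0.66.
Taking logs: α·ln(5420/25000) = ln(0.66), so α = -0.4155154 / -1.5287800 ≈ 0.2718.

α ≈ 0.2718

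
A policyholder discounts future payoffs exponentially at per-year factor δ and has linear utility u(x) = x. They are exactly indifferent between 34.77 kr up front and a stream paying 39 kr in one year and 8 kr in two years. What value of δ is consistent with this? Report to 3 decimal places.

The stream is worth 39δ + 8δ² today, so 39δ + 8δ² = 34.77.
Rearranged: 8δ² + 39δ − 34.77 = 0.
δ = (−39 + √(39² + 4·8·34.77)) / (2·8) = (−39 + √2633.64) / 16 ≈ 0.770.

δ ≈ 0.770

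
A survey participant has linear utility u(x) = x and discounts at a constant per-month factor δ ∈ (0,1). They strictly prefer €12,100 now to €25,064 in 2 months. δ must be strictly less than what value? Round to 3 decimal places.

The preference means 12100 > δ^2·25064.
Dividing by 25064: δ^2 < 0.48276. Both sides are positive, so the square root keeps the direction.
δ < 0.48276^(1/2) = 0.695.

δ < 0.695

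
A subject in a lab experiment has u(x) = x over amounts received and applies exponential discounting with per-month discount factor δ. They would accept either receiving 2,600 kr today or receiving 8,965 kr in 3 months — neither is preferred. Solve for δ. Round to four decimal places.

δ ≈ 0.6619

Indifference means u(2600) = δ^3 · u(8965), so δ^3 = u(2600)/u(8965).
With u(x) = x: δ^3 = 2600/8965 = 0.29002.
Taking the cube root: δ = 0.29002^(1/3) ≈ 0.6619.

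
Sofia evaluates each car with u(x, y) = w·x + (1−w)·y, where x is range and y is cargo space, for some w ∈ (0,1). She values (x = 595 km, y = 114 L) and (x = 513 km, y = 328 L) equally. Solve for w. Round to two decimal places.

w = 0.72

u(595,114) = u(513,328) means w·595 + (1−w)·114 = w·513 + (1−w)·328.
Collecting terms: w·82 = (1−w)·214.
The marginal rate of substitution is 214/82, so w = 214/(82+214) = 0.72.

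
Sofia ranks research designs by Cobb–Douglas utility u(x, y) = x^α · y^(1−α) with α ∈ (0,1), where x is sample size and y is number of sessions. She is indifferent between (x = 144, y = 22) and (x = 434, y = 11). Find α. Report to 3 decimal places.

α ≈ 0.386

The Cobb–Douglas utilities coincide, so 144^α·22^(1−α) = 434^α·11^(1−α).
Rearrange to (144/434)^α = (11/22)^(1−α) and take logs: α·-1.103231 = (1−α)·-0.693147.
Thus α·(-1.796378) = -0.693147, so α = -0.693147/-1.796378 ≈ 0.386.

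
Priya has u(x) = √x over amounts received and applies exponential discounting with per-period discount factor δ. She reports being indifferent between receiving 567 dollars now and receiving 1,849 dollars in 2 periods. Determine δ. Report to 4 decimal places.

δ ≈ 0.7442

Indifference means u(567) = δ^2 · u(1849), so δ^2 = u(567)/u(1849).
With u(x) = √x: δ^2 = √567/√1849 = √(567/1849) = 0.55376.
So δ = 0.55376^(1/2) ≈ 0.7442.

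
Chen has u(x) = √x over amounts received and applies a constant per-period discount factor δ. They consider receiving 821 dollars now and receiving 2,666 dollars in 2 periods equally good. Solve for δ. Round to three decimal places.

Equating discounted utilities: u(821) = δ^2·u(2666) ⇒ δ^2 = u(821)/u(2666).
With u(x) = √x: δ^2 = √821/√2666 = √(821/2666) = 0.55493.
So δ = 0.55493^(1/2) ≈ 0.745.

δ ≈ 0.745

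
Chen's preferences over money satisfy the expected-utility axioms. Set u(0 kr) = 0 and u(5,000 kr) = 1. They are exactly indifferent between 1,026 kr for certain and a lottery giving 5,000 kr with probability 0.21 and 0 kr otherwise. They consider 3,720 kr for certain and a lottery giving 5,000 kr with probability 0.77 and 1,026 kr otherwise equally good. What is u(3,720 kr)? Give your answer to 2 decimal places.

The first gamble pins u(1,026 kr): it must equal 0.21·1 + 0.79·0 = 0.21.
Chaining: u(3,720 kr) = 0.77·1.00 + 0.23·0.21 = 0.8183.

0.82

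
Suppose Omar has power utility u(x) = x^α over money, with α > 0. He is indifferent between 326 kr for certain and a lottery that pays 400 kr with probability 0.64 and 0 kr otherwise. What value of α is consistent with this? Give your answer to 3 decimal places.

α ≈ 2.182

The lottery's expected utility is 0.64·u(400) + 0.36·u(0) = 0.64·400^α (since u(0) = 0 for α > 0).
Indifference: 326^α = 0.64·400^α, so (326/400)^α = 0.64.
Take logs: α = ln 0.64 / ln(326/400) ≈ 2.18162.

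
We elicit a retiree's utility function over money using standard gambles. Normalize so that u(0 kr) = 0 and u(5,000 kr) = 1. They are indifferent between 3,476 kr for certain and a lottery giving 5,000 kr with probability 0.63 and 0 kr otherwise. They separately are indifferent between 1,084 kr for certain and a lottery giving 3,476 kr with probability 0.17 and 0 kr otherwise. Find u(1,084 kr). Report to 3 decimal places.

From the first indifference, u(3,476 kr) = 0.63·u(5,000 kr) + 0.37·u(0 kr) = 0.63·1 + 0.37·0 = 0.63.
Then u(1,084 kr) = 0.17·u(3,476 kr) + 0.83·u(0 kr) = 0.17·0.63 + 0.83·0.00 = 0.1071.

0.107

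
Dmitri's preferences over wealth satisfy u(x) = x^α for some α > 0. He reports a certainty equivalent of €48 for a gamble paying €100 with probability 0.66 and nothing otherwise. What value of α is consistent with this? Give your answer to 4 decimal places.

Since u(0) = 0, the lottery's EU is 0.66·100^α.
Setting u(48) equal to that: 48^α = 0.66·100^α ⇒ (48/100)^α = 0.66.
Taking logs: α·ln(48/100) = ln(0.66), so α = -0.4155154 / -0.7339692 ≈ 0.5661.

α ≈ 0.5661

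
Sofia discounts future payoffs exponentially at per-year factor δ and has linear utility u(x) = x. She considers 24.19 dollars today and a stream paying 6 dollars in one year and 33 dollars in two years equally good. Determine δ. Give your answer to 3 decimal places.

Present value of the stream is 6·δ + 33·δ². Indifference gives 6δ + 33δ² = 24.19.
So 33δ² + 6δ − 24.19 = 0.
δ = (−6 + √(6² + 4·33·24.19)) / (2·33) = (−6 + √3229.08) / 66 ≈ 0.770.

δ ≈ 0.770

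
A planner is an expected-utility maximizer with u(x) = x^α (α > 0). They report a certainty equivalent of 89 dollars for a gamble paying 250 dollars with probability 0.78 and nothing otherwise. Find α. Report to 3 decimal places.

Since u(0) = 0, the lottery's EU is 0.78·250^α.
Indifference: 89^α = 0.78·250^α, so (89/250)^α = 0.78.
Taking logs: α·ln(89/250) = ln(0.78), so α = -0.248461 / -1.032825 ≈ 0.241.

α ≈ 0.241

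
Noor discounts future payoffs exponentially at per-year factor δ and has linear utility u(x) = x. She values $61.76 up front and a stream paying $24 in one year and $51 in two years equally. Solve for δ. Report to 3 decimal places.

δ ≈ 0.890

Present value of the stream is 24·δ + 51·δ². Indifference gives 24δ + 51δ² = 61.76.
That is, 51δ² + 24δ − 61.76 = 0, a quadratic in δ.
The positive root is δ = [−24 + √(24² + 4·51·61.76)] / (2·51) = (−24 + 114.783)/102 ≈ 0.890.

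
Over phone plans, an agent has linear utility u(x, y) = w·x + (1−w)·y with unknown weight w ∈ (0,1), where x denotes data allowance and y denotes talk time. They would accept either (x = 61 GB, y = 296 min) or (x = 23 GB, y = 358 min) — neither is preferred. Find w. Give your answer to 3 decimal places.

w = 0.620

u(61,296) = u(23,358) means w·61 + (1−w)·296 = w·23 + (1−w)·358.
Rearranging, 38·w − 62·(1−w) = 0.
So w/(1−w) = 62/38 = 1.6316, giving w = 62/(38+62) = 0.620.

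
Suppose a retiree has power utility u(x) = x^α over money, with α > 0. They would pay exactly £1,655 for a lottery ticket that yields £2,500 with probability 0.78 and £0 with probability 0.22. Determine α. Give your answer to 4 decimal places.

α ≈ 0.6023

The lottery's expected utility is 0.78·u(2500) + 0.22·u(0) = 0.78·2500^α (since u(0) = 0 for α > 0).
Setting u(1655) equal to that: 1655^α = 0.78·2500^α ⇒ (1655/2500)^α = 0.78.
Take logs: α = ln 0.78 / ln(1655/2500) ≈ 0.602346.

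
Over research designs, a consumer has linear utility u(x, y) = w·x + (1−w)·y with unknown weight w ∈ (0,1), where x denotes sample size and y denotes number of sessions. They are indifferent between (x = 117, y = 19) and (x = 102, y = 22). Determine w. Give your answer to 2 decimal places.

Indifference: w·117 + (1−w)·19 = w·102 + (1−w)·22.
w·(117−102) = (1−w)·(22−19), i.e. w·15 = (1−w)·3.
So w/(1−w) = 3/15 = 0.2000, giving w = 3/(15+3) = 0.17.

w = 0.17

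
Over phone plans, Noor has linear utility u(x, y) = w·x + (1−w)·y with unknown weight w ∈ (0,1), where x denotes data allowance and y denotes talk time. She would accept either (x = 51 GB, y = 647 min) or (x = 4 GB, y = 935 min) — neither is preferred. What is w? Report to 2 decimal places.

w = 0.86

Indifference: w·51 + (1−w)·647 = w·4 + (1−w)·935.
Rearranging, 47·w − 288·(1−w) = 0.
So w/(1−w) = 288/47 = 6.1277, giving w = 288/(47+288) = 0.86.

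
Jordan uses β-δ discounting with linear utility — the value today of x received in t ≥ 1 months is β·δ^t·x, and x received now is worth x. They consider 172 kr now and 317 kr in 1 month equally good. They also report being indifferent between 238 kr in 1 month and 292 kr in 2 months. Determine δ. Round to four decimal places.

δ ≈ 0.8151

Both payoffs in the second observation are in the future, so β drops out: δ^1·238 = δ^2·292 ⇒ δ = 238/292 = 0.81507.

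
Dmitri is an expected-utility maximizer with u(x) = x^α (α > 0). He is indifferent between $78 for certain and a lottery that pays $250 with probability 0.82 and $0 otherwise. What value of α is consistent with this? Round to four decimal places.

EU(lottery) = 0.82·250^α + 0.18·0 = 0.82·250^α.
Indifference: 78^α = 0.82·250^α, so (78/250)^α = 0.82.
α = ln(0.82) / ln(78/250) = -0.1984509/-1.1647521 ≈ 0.1704.

α ≈ 0.1704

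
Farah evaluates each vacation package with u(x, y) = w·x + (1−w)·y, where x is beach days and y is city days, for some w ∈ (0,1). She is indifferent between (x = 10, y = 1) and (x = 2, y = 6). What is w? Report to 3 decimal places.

w = 0.385

u(10,1) = u(2,6) means w·10 + (1−w)·1 = w·2 + (1−w)·6.
Collecting terms: w·8 = (1−w)·5.
The marginal rate of substitution is 5/8, so w = 5/(8+5) = 0.385.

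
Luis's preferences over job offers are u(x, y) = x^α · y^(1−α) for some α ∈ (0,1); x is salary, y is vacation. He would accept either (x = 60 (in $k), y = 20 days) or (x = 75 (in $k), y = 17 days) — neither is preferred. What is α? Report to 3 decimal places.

α ≈ 0.421

Set the two utilities equal: 60^α·20^(1−α) = 75^α·17^(1−α).
(60/75)^α = (17/20)^(1−α); take logs: α·ln(60/75) = (1−α)·ln(17/20), i.e. α·-0.223144 = (1−α)·-0.162519.
Thus α·(-0.385663) = -0.162519, so α = -0.162519/-0.385663 ≈ 0.421.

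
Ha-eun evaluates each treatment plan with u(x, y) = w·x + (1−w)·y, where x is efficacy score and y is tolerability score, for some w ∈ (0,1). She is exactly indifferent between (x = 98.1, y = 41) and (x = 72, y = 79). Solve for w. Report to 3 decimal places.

Indifference: w·98.1 + (1−w)·41 = w·72 + (1−w)·79.
Rearranging, 26.1·w − 38·(1−w) = 0.
So w/(1−w) = 38/26.1 = 1.4559, giving w = 38/(26.1+38) = 0.593.

w = 0.593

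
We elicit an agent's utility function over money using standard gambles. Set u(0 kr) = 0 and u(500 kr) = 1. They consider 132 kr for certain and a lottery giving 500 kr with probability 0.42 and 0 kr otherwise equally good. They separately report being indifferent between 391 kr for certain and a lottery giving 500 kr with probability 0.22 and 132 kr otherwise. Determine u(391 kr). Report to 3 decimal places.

The first gamble pins u(132 kr): it must equal 0.42·1 + 0.58·0 = 0.42.
The second indifference gives u(391 kr) = 0.22·u(500 kr) + 0.78·u(132 kr) = 0.22·1.00 + 0.78·0.42 = 0.5476.

0.548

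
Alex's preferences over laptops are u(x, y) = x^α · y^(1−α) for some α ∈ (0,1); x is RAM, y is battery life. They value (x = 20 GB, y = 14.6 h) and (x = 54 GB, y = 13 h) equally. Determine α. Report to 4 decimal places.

Set the two utilities equal: 20^α·14.6^(1−α) = 54^α·13^(1−α).
Rearrange to (20/54)^α = (13/14.6)^(1−α) and take logs: α·-0.9932518 = (1−α)·-0.1160722.
So α/(1−α) = (-0.1160722)/(-0.9932518) = 0.1168608, and α = 0.1168608/1.1168608 ≈ 0.1046.

α ≈ 0.1046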